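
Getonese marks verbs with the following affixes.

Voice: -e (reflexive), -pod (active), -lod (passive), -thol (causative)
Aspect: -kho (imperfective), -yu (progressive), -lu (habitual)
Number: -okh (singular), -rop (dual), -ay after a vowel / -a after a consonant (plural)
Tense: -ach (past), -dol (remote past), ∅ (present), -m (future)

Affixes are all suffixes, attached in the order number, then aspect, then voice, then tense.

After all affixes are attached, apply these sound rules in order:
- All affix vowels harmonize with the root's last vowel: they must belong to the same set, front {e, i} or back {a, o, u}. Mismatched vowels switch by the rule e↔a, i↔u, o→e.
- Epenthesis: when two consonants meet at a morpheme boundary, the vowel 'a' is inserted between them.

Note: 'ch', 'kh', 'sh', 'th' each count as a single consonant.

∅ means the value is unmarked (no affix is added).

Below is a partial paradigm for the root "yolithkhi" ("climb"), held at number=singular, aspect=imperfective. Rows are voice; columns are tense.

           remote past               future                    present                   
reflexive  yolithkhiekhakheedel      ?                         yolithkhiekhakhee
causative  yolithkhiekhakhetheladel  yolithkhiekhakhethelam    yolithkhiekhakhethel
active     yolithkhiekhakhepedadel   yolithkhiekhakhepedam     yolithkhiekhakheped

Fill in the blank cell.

yolithkhiekhakheem

Attach number singular -okh → yolithkhiokh.
Attach aspect imperfective -kho → yolithkhiokhkho.
Attach voice reflexive -e → yolithkhiokhkhoe.
Attach tense future -m → yolithkhiokhkhoem.
Apply vowel harmony: yolithkhiokhkhoem → yolithkhiekhkheem.
Apply epenthesis: yolithkhiekhkheem → yolithkhiekhakheem.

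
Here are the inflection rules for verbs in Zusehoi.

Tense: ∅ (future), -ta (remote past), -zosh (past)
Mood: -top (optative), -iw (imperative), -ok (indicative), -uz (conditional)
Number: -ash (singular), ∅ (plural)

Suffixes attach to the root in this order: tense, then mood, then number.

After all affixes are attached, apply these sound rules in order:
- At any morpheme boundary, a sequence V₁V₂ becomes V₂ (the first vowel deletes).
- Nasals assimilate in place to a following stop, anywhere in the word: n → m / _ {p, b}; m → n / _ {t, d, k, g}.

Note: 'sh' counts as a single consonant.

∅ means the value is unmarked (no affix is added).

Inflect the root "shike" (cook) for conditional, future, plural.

tense = future: zero marking, form stays shike.
Attach mood conditional -uz → shikeuz.
number = plural: zero marking, form stays shikeuz.
Apply vowel deletion: shikeuz → shikuz.
Nasal assimilation: no change.

shikuz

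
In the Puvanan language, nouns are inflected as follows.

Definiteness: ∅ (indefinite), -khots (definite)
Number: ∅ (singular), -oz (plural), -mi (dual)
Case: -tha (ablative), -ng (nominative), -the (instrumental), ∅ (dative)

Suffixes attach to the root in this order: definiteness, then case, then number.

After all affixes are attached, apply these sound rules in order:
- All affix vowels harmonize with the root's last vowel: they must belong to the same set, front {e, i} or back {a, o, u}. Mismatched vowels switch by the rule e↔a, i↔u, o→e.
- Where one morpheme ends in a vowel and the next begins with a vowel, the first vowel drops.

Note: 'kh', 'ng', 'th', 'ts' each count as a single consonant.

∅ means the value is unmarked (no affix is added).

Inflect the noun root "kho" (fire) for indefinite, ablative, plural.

khothoz

definiteness = indefinite: zero marking, form stays kho.
Attach case ablative -tha → khotha.
Attach number plural -oz → khothaoz.
Vowel harmony: no change.
Apply vowel deletion: khothaoz → khothoz.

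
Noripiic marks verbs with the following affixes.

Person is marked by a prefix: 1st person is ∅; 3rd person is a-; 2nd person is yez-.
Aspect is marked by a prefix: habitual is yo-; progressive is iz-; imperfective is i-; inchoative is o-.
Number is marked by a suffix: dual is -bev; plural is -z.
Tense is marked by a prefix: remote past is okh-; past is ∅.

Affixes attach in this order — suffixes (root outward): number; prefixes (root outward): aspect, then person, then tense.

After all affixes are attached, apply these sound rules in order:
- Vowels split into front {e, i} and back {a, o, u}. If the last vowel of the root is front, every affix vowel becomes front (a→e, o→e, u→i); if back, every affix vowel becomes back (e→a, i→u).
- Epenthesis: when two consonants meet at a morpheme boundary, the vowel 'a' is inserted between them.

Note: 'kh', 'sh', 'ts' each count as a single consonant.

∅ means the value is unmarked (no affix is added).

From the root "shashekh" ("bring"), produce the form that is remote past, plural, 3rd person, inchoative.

Attach aspect inchoative o- → oshashekh.
Attach person 3rd person a- → aoshashekh.
Attach number plural -z → aoshashekhz.
Attach tense remote past okh- → okhaoshashekhz.
Apply vowel harmony: okhaoshashekhz → ekheeshashekhz.
Apply epenthesis: ekheeshashekhz → ekheeshashekhaz.

ekheeshashekhaz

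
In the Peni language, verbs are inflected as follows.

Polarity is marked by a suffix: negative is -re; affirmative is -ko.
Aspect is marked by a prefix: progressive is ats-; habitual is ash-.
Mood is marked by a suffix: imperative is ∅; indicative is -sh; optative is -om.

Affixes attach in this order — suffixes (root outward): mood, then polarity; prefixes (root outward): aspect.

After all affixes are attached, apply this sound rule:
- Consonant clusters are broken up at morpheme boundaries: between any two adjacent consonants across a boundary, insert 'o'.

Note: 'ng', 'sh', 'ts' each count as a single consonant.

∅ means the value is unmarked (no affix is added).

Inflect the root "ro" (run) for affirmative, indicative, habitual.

Attach aspect habitual ash- → ashro.
Attach mood indicative -sh → ashrosh.
Attach polarity affirmative -ko → ashroshko.
Apply epenthesis: ashroshko → ashoroshoko.

ashoroshoko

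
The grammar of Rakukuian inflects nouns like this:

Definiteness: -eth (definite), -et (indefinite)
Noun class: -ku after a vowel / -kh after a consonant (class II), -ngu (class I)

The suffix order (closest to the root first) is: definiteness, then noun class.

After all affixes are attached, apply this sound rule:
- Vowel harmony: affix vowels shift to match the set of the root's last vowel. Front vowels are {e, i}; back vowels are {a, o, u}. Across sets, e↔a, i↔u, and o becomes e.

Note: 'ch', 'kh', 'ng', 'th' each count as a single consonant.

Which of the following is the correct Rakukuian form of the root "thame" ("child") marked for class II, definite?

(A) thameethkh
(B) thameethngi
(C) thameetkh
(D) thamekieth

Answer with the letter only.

A

Attach definiteness definite -eth → thameeth.
Attach noun class class II -kh (after consonant 'th') → thameethkh.
Vowel harmony: no change.
So the correct form is thameethkh, option (A).
(B) thameethngi is wrong: it uses class I instead of class II for noun class.
(C) thameetkh is wrong: it uses indefinite instead of definite for definiteness.
(D) thamekieth is wrong: it has the affixes in the wrong order.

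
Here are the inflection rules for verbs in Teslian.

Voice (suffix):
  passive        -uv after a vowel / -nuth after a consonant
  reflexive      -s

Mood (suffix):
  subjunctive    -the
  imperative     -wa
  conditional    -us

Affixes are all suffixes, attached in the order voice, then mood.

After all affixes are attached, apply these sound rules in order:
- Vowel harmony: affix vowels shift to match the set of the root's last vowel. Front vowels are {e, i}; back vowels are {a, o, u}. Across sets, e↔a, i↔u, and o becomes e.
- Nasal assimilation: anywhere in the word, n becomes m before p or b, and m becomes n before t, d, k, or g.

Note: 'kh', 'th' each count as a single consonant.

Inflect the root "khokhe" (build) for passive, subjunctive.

Attach voice passive -uv (after vowel 'e') → khokheuv.
Attach mood subjunctive -the → khokheuvthe.
Apply vowel harmony: khokheuvthe → khokheivthe.
Nasal assimilation: no change.

khokheivthe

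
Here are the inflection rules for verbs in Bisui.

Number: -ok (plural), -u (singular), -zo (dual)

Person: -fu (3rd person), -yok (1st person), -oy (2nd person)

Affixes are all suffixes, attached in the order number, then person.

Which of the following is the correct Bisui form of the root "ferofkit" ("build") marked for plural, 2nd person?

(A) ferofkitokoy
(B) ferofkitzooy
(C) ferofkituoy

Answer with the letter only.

A

Attach number plural -ok → ferofkitok.
Attach person 2nd person -oy → ferofkitokoy.
So the correct form is ferofkitokoy, option (A).
(C) ferofkituoy is wrong: it uses singular instead of plural for number.
(B) ferofkitzooy is wrong: it uses dual instead of plural for number.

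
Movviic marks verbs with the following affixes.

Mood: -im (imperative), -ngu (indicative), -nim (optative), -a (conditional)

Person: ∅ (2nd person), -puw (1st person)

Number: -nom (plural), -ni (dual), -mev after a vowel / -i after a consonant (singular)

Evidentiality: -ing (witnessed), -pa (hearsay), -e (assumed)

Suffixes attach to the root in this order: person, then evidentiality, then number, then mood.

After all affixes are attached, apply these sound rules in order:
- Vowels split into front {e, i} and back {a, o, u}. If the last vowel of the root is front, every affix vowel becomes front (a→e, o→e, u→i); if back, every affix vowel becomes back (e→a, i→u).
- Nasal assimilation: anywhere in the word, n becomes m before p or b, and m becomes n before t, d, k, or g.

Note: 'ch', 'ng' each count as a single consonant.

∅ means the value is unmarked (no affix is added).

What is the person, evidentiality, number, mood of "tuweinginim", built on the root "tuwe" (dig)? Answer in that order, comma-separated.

Segment: tuwe-ing-i-nim.
person: ∅ → 2nd person.
evidentiality: -ing → witnessed.
number: -mev/i → singular.
mood: -nim → optative.

2nd person, witnessed, singular, optative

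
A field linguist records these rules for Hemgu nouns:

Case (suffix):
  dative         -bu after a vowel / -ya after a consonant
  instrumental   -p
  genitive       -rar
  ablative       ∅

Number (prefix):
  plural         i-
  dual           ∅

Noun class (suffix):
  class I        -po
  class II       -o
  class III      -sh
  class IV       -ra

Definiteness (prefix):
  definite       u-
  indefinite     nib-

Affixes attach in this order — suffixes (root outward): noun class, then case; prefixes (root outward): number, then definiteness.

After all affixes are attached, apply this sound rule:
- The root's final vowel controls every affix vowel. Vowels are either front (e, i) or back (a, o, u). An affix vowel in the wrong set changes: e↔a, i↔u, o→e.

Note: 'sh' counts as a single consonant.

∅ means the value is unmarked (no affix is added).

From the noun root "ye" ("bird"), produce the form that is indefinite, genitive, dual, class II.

nibyeerer

Attach noun class class II -o → yeo.
number = dual: zero marking, form stays yeo.
Attach case genitive -rar → yeorar.
Attach definiteness indefinite nib- → nibyeorar.
Apply vowel harmony: nibyeorar → nibyeerer.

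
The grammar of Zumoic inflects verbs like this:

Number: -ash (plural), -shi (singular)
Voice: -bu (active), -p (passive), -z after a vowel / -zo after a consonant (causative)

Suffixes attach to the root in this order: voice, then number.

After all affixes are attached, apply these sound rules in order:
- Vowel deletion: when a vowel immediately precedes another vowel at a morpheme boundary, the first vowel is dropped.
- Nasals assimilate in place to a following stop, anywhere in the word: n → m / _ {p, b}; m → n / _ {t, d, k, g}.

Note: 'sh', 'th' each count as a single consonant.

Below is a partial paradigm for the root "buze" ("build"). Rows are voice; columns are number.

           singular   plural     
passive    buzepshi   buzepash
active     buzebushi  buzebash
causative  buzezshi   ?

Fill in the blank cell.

Attach voice causative -z (after vowel 'e') → buzez.
Attach number plural -ash → buzezash.
Vowel deletion: no change.
Nasal assimilation: no change.

buzezash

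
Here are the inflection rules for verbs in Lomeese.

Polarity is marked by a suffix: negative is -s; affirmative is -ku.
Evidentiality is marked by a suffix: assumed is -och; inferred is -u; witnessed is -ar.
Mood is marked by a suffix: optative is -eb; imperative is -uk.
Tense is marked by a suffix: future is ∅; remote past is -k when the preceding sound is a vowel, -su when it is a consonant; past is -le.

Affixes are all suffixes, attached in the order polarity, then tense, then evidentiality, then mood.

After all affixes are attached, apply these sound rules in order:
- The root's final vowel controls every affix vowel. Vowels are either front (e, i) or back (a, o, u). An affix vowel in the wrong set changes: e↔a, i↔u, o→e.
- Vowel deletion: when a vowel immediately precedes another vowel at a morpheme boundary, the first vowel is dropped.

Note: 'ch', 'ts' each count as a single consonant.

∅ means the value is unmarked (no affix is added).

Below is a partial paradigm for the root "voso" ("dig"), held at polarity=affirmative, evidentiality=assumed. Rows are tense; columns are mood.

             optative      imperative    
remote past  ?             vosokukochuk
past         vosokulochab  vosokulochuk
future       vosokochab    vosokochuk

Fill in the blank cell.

Attach polarity affirmative -ku → vosoku.
Attach tense remote past -k (after vowel 'u') → vosokuk.
Attach evidentiality assumed -och → vosokukoch.
Attach mood optative -eb → vosokukocheb.
Apply vowel harmony: vosokukocheb → vosokukochab.
Vowel deletion: no change.

vosokukochab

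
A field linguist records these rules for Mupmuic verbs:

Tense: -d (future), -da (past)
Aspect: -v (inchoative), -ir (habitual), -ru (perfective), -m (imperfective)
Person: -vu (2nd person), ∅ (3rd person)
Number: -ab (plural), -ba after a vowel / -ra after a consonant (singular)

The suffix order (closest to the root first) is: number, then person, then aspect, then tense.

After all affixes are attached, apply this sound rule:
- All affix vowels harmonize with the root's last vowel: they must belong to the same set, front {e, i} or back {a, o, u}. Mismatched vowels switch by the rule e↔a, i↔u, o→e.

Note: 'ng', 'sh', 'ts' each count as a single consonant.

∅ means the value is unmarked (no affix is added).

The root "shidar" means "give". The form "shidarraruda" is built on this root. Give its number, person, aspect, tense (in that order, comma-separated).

Segment: shidar-ra-ru-da.
number: -ba/ra → singular.
person: ∅ → 3rd person.
aspect: -ru → perfective.
tense: -da → past.

singular, 3rd person, perfective, past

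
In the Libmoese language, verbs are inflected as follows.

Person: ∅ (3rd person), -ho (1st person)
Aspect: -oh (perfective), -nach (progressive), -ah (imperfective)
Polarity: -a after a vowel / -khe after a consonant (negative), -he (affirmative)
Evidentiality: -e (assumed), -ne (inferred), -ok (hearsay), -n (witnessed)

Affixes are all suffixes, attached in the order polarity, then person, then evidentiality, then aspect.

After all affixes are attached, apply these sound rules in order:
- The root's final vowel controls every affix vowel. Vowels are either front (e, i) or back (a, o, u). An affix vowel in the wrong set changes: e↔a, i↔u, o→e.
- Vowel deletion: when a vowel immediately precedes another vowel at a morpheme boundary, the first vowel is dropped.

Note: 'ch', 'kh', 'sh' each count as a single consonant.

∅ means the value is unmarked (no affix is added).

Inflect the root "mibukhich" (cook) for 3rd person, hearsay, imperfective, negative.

Attach polarity negative -khe (after consonant 'ch') → mibukhichkhe.
person = 3rd person: zero marking, form stays mibukhichkhe.
Attach evidentiality hearsay -ok → mibukhichkheok.
Attach aspect imperfective -ah → mibukhichkheokah.
Apply vowel harmony: mibukhichkheokah → mibukhichkheekeh.
Apply vowel deletion: mibukhichkheekeh → mibukhichkhekeh.

mibukhichkhekeh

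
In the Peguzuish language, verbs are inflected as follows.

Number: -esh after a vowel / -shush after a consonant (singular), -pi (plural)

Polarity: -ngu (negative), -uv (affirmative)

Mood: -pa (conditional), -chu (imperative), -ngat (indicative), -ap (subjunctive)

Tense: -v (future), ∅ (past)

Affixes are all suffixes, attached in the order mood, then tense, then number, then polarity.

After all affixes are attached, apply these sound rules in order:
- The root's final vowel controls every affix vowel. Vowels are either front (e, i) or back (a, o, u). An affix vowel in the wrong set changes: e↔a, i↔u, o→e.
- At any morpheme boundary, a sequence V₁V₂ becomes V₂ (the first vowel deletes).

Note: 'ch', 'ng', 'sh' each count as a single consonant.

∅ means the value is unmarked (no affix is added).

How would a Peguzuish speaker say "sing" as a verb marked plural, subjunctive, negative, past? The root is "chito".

Attach mood subjunctive -ap → chitoap.
tense = past: zero marking, form stays chitoap.
Attach number plural -pi → chitoappi.
Attach polarity negative -ngu → chitoappingu.
Apply vowel harmony: chitoappingu → chitoappungu.
Apply vowel deletion: chitoappungu → chitappungu.

chitappungu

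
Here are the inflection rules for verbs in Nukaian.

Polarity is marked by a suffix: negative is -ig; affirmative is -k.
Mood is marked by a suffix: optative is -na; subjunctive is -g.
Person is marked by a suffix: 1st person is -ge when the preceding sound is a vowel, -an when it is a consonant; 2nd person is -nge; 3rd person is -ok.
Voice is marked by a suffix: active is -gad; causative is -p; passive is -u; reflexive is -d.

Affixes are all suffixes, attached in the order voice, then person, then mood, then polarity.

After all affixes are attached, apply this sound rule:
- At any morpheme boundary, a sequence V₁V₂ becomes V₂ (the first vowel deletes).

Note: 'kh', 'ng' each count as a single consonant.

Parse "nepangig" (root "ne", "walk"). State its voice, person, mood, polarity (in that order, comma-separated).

causative, 1st person, subjunctive, negative

Segment: ne-p-an-g-ig.
voice: -p → causative.
person: -ge/an → 1st person.
mood: -g → subjunctive.
polarity: -ig → negative.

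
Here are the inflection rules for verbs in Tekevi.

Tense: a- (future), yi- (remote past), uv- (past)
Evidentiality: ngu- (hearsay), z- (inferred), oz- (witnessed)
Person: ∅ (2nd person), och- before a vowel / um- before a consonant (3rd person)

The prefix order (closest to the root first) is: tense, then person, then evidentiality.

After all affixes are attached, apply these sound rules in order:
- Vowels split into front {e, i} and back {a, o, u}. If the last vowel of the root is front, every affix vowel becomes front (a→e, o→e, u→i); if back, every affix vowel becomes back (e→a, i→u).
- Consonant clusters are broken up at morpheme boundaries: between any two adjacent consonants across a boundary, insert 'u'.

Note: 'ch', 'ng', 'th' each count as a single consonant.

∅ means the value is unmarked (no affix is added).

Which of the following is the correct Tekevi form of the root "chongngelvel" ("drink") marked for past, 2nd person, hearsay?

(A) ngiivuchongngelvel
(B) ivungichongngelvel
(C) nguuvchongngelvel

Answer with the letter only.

Attach tense past uv- → uvchongngelvel.
person = 2nd person: zero marking, form stays uvchongngelvel.
Attach evidentiality hearsay ngu- → nguuvchongngelvel.
Apply vowel harmony: nguuvchongngelvel → ngiivchongngelvel.
Apply epenthesis: ngiivchongngelvel → ngiivuchongngelvel.
So the correct form is ngiivuchongngelvel, option (A).
(C) nguuvchongngelvel is wrong: it fails to apply the sound rule(s).
(B) ivungichongngelvel is wrong: it has the affixes in the wrong order.

A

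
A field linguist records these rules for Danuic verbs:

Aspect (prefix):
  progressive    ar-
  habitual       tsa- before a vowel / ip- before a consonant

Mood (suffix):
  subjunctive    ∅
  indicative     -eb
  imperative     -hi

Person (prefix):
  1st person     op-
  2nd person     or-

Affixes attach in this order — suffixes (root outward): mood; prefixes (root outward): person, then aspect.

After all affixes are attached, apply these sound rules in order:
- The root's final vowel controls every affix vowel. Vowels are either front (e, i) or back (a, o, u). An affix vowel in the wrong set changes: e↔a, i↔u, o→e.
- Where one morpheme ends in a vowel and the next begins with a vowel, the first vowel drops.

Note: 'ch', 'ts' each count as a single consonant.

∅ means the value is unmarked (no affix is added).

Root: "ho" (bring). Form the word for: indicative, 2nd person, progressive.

Attach mood indicative -eb → hoeb.
Attach person 2nd person or- → orhoeb.
Attach aspect progressive ar- → arorhoeb.
Apply vowel harmony: arorhoeb → arorhoab.
Apply vowel deletion: arorhoab → arorhab.

arorhab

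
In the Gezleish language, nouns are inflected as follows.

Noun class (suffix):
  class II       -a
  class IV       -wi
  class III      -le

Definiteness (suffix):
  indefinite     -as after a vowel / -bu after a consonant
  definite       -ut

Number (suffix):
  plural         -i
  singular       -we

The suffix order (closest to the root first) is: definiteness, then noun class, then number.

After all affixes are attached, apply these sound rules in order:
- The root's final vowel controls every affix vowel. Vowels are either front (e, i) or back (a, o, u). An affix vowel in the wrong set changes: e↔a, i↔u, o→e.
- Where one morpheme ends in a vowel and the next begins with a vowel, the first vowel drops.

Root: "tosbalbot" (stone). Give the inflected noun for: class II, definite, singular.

tosbalbotutawa

Attach definiteness definite -ut → tosbalbotut.
Attach noun class class II -a → tosbalbotuta.
Attach number singular -we → tosbalbotutawe.
Apply vowel harmony: tosbalbotutawe → tosbalbotutawa.
Vowel deletion: no change.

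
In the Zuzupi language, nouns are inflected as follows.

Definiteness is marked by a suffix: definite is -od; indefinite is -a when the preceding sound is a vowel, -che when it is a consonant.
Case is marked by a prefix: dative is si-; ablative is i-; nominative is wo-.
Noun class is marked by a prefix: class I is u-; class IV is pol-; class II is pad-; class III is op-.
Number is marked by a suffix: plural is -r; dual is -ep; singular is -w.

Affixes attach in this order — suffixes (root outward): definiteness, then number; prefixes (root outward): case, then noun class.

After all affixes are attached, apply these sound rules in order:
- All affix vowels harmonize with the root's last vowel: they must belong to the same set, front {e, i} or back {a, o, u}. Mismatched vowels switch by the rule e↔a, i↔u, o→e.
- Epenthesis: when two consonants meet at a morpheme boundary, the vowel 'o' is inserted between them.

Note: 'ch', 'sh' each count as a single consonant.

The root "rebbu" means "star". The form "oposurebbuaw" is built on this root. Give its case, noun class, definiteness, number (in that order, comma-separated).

Segment: op-si-rebbu-a-w.
case: si- → dative.
noun class: op- → class III.
definiteness: -a/che → indefinite.
number: -w → singular.

dative, class III, indefinite, singular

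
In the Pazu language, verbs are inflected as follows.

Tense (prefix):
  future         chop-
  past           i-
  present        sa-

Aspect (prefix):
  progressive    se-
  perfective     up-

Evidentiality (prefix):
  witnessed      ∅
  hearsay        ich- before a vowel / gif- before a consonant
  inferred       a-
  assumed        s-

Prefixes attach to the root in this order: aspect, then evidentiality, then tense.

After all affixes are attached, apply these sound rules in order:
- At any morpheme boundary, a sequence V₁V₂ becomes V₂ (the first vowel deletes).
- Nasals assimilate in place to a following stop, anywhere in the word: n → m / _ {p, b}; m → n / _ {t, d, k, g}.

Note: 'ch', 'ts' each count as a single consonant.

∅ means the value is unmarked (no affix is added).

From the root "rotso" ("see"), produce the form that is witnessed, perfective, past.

Attach aspect perfective up- → uprotso.
evidentiality = witnessed: zero marking, form stays uprotso.
Attach tense past i- → iuprotso.
Apply vowel deletion: iuprotso → uprotso.
Nasal assimilation: no change.

uprotso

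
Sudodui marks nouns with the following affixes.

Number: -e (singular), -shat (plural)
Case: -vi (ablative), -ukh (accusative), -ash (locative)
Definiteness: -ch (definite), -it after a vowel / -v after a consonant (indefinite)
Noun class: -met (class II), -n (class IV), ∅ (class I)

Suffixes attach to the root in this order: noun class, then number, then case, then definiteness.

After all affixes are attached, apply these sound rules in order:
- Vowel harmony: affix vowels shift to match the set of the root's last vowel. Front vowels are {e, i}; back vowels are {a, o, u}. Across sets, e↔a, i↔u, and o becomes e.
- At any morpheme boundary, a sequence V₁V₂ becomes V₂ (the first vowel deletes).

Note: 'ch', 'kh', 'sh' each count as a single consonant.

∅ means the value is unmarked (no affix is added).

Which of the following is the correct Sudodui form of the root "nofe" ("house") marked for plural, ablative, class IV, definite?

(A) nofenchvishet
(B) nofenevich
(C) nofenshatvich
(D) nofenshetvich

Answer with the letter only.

Attach noun class class IV -n → nofen.
Attach number plural -shat → nofenshat.
Attach case ablative -vi → nofenshatvi.
Attach definiteness definite -ch → nofenshatvich.
Apply vowel harmony: nofenshatvich → nofenshetvich.
Vowel deletion: no change.
So the correct form is nofenshetvich, option (D).
(C) nofenshatvich is wrong: it fails to apply the sound rule(s).
(B) nofenevich is wrong: it uses singular instead of plural for number.
(A) nofenchvishet is wrong: it has the affixes in the wrong order.

D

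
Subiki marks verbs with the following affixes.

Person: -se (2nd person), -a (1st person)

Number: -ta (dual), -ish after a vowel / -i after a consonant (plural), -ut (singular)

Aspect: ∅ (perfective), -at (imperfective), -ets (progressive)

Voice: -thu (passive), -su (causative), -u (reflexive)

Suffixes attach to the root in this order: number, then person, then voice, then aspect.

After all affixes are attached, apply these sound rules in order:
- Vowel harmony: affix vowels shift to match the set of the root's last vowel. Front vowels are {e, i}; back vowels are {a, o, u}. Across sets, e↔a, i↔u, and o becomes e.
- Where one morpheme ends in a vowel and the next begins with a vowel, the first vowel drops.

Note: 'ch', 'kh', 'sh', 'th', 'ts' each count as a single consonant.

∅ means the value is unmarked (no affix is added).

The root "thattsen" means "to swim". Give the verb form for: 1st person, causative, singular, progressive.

thattsenitesets

Attach number singular -ut → thattsenut.
Attach person 1st person -a → thattsenuta.
Attach voice causative -su → thattsenutasu.
Attach aspect progressive -ets → thattsenutasuets.
Apply vowel harmony: thattsenutasuets → thattsenitesiets.
Apply vowel deletion: thattsenitesiets → thattsenitesets.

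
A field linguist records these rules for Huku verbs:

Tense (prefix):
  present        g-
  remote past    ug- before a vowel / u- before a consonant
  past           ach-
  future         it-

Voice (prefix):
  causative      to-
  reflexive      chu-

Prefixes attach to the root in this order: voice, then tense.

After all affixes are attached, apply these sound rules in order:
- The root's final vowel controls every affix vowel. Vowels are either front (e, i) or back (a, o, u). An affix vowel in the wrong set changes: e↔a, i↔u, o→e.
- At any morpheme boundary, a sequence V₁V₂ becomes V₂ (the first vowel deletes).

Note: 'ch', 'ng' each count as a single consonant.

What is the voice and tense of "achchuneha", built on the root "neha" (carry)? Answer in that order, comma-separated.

Segment: ach-chu-neha.
voice: chu- → reflexive.
tense: ach- → past.

reflexive, past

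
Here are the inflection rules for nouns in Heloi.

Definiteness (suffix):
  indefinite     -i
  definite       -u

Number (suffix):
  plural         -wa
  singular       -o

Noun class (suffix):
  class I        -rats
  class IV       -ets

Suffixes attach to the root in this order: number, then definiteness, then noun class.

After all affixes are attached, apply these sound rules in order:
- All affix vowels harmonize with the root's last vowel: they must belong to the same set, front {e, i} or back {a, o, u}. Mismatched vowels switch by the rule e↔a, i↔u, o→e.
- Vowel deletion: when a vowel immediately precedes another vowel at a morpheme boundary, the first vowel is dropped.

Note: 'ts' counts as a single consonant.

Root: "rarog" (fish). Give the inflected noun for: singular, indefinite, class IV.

Attach number singular -o → rarogo.
Attach definiteness indefinite -i → rarogoi.
Attach noun class class IV -ets → rarogoiets.
Apply vowel harmony: rarogoiets → rarogouats.
Apply vowel deletion: rarogouats → rarogats.

rarogats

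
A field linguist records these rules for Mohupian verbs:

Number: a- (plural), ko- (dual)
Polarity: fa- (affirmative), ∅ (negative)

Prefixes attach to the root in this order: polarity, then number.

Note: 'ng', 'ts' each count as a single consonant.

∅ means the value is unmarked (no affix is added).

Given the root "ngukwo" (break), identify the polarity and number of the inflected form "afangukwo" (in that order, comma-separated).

affirmative, plural

Segment: a-fa-ngukwo.
polarity: fa- → affirmative.
number: a- → plural.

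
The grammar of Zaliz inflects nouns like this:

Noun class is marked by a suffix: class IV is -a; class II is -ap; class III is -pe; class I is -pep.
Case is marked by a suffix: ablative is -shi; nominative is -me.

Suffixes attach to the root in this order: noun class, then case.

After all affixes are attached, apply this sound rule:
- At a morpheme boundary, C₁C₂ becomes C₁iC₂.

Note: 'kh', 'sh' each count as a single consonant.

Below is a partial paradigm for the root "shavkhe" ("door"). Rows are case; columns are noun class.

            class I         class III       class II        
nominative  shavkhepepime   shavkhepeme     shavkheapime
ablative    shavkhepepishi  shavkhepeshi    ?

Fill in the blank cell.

shavkheapishi

Attach noun class class II -ap → shavkheap.
Attach case ablative -shi → shavkheapshi.
Apply epenthesis: shavkheapshi → shavkheapishi.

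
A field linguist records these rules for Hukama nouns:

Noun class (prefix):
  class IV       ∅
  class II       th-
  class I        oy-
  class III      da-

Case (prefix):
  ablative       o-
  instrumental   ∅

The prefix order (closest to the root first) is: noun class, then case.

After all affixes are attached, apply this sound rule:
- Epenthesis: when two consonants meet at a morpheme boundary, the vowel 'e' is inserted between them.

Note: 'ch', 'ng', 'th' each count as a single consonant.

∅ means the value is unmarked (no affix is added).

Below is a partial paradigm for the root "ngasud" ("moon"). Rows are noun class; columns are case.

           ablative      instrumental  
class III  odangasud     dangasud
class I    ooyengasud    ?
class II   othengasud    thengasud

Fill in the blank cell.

oyengasud

Attach noun class class I oy- → oyngasud.
case = instrumental: zero marking, form stays oyngasud.
Apply epenthesis: oyngasud → oyengasud.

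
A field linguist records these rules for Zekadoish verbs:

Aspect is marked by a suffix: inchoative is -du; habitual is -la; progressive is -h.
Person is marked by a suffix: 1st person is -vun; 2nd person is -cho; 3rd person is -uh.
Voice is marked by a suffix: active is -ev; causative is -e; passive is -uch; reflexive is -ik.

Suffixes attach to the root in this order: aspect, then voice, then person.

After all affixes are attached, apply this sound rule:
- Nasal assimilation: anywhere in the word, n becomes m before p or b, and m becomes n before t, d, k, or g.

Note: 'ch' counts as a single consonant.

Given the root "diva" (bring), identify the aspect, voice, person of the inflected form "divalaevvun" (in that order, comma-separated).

habitual, active, 1st person

Segment: diva-la-ev-vun.
aspect: -la → habitual.
voice: -ev → active.
person: -vun → 1st person.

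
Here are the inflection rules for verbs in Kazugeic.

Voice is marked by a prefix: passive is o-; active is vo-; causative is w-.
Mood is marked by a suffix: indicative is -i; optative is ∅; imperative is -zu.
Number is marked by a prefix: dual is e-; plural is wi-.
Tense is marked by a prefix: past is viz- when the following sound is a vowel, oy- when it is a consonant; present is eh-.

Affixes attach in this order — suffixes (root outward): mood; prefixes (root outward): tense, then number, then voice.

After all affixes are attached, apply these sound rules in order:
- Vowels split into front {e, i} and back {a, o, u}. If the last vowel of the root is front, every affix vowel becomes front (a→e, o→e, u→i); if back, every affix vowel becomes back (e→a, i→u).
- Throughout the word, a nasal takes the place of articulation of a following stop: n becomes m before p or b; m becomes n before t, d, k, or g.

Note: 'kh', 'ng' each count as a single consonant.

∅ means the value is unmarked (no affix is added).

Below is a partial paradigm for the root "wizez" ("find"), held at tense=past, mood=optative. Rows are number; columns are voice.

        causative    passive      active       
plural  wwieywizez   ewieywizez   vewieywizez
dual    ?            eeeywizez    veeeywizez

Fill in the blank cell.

Attach tense past oy- (before consonant 'w') → oywizez.
mood = optative: zero marking, form stays oywizez.
Attach number dual e- → eoywizez.
Attach voice causative w- → weoywizez.
Apply vowel harmony: weoywizez → weeywizez.
Nasal assimilation: no change.

weeywizez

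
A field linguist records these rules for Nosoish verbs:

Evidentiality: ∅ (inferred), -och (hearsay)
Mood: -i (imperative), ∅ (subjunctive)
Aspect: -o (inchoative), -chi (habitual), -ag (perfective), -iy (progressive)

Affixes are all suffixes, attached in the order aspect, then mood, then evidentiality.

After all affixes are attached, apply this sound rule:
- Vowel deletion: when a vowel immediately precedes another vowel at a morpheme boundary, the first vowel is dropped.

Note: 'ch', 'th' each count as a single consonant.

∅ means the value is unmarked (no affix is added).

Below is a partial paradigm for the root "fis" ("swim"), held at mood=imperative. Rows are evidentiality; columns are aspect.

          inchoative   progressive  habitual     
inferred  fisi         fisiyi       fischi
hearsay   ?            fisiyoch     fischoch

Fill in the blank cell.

Attach aspect inchoative -o → fiso.
Attach mood imperative -i → fisoi.
Attach evidentiality hearsay -och → fisoioch.
Apply vowel deletion: fisoioch → fisoch.

fisoch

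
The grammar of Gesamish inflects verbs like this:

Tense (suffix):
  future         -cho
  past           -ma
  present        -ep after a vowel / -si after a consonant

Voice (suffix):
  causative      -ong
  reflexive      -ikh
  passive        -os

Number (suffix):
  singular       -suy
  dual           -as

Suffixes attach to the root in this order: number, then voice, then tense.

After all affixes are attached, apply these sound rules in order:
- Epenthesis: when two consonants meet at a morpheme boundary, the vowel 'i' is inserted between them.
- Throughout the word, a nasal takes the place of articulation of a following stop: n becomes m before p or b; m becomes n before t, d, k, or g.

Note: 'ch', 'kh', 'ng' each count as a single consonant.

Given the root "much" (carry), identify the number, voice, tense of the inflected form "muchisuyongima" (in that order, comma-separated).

singular, causative, past

Segment: much-suy-ong-ma.
number: -suy → singular.
voice: -ong → causative.
tense: -ma → past.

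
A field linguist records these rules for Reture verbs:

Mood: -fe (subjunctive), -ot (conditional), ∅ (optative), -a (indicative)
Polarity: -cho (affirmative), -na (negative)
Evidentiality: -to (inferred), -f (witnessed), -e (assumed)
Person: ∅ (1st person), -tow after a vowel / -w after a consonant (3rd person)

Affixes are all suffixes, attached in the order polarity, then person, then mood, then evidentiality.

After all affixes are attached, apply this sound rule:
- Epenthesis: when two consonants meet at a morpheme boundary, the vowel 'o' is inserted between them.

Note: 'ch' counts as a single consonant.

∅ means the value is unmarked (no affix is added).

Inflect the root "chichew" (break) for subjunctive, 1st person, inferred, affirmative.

chichewochofeto

Attach polarity affirmative -cho → chichewcho.
person = 1st person: zero marking, form stays chichewcho.
Attach mood subjunctive -fe → chichewchofe.
Attach evidentiality inferred -to → chichewchofeto.
Apply epenthesis: chichewchofeto → chichewochofeto.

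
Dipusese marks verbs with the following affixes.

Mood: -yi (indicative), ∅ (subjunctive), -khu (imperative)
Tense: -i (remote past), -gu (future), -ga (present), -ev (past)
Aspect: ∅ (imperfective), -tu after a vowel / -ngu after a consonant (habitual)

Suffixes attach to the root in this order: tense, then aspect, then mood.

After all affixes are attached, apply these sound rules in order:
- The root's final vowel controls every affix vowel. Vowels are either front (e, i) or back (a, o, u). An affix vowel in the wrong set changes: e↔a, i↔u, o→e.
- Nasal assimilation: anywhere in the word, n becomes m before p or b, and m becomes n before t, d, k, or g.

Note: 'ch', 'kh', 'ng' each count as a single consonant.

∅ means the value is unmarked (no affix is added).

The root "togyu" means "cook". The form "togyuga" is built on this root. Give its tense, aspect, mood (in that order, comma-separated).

present, imperfective, subjunctive

Segment: togyu-ga.
tense: -ga → present.
aspect: ∅ → imperfective.
mood: ∅ → subjunctive.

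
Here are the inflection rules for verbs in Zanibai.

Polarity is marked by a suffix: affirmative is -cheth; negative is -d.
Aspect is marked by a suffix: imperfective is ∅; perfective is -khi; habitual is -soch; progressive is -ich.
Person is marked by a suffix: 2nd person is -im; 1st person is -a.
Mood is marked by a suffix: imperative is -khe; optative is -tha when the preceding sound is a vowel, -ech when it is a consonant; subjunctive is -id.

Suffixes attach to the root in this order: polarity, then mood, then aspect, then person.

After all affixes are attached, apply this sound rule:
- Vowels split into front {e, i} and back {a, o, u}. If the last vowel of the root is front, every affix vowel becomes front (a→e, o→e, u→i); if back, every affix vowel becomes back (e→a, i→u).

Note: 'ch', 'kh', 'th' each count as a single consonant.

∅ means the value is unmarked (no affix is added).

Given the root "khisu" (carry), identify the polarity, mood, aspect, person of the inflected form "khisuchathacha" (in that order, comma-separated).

Segment: khisu-cheth-ech-a.
polarity: -cheth → affirmative.
mood: -tha/ech → optative.
aspect: ∅ → imperfective.
person: -a → 1st person.

affirmative, optative, imperfective, 1st person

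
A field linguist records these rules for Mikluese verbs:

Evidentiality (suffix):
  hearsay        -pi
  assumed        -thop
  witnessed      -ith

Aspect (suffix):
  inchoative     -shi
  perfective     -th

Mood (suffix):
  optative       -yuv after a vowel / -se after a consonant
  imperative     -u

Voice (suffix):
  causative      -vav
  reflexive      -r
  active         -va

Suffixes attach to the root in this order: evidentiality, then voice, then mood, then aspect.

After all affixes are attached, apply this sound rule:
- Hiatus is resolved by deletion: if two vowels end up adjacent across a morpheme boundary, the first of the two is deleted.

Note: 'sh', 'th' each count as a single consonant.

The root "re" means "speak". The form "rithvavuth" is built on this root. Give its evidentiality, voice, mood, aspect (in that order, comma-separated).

Segment: re-ith-vav-u-th.
evidentiality: -ith → witnessed.
voice: -vav → causative.
mood: -u → imperative.
aspect: -th → perfective.

witnessed, causative, imperative, perfective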